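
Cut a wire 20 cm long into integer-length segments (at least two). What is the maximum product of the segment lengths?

1458

Let g[k] be the best product for length k (with at least one cut). For each first piece i, the rest contributes max(k−i, g[k−i]).
g[2] = 1×max(1,0) = 1×1 = 1
g[3] = max(1×2, 2×1) = 2
g[4] = max(1×3, 2×2, 3×1) = 4
g[5] = max(1×4, 2×3, 3×2, 4×1) = 6
g[6] = max(1×6, 2×4, 3×3, 4×2, 5×1) = 9
g[7] = max(1×9, 2×6, 3×4, 4×3, 5×2, 6×1) = 12
g[8] = max(1×12, 2×9, 3×6, …, 6×2, 7×1) = 18
g[9] = max(1×18, 2×12, 3×9, …, 7×2, 8×1) = 27
g[10] = max(1×27, 2×18, 3×12, …, 8×2, 9×1) = 36
g[11] = max(1×36, 2×27, 3×18, …, 9×2, 10×1) = 54
g[12] = max(1×54, 2×36, 3×27, …, 10×2, 11×1) = 81
g[13] = max(1×81, 2×54, 3×36, …, 11×2, 12×1) = 108
g[14] = max(1×108, 2×81, 3×54, …, 12×2, 13×1) = 162
g[15] = max(1×162, 2×108, 3×81, …, 13×2, 14×1) = 243
g[16] = max(1×243, 2×162, 3×108, …, 14×2, 15×1) = 324
g[17] = max(1×324, 2×243, 3×162, …, 15×2, 16×1) = 486
g[18] = max(1×486, 2×324, 3×243, …, 16×2, 17×1) = 729
g[19] = max(1×729, 2×486, 3×324, …, 17×2, 18×1) = 972
g[20] = max(1×972, 2×729, 3×486, …, 18×2, 19×1) = 1458
One optimal split: 3 + 3 + 3 + 3 + 3 + 3 + 2; product 3×3×3×3×3×3×2 = 1458.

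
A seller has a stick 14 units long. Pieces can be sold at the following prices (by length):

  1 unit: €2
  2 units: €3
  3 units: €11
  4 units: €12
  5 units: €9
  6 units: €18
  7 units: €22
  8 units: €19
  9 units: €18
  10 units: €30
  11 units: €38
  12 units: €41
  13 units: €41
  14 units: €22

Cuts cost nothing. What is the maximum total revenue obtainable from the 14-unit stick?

Build v[k] bottom-up: v[k] = max over allowed piece i of (p[i] + v[k−i]).
v[1] = 2
v[2] = max(2+2, 3+0) = 4
v[3] = max(2+4, 3+2, 11+0) = 11
v[4] = max(2+11, 3+4, 11+2, 12+0) = 13
v[5] = max(2+13, 3+11, 11+4, 12+2, 9+0) = 15
v[6] = max(2+15, 3+13, 11+11, 12+4, 9+2, 18+0) = 22
v[7] = max(2+22, 3+15, 11+13, …, 18+2, 22+0) = 24
v[8] = max(2+24, 3+22, 11+15, …, 22+2, 19+0) = 26
v[9] = max(2+26, 3+24, 11+22, …, 19+2, 18+0) = 33
v[10] = max(2+33, 3+26, 11+24, …, 18+2, 30+0) = 35
v[11] = max(2+35, 3+33, 11+26, …, 30+2, 38+0) = 38
v[12] = max(2+38, 3+35, 11+33, …, 38+2, 41+0) = 44
v[13] = max(2+44, 3+38, 11+35, …, 41+2, 41+0) = 46
v[14] = max(2+46, 3+44, 11+38, …, 41+2, 22+0) = 49
One optimal cutting: 11 + 3 → €38 + €11 = €49.

49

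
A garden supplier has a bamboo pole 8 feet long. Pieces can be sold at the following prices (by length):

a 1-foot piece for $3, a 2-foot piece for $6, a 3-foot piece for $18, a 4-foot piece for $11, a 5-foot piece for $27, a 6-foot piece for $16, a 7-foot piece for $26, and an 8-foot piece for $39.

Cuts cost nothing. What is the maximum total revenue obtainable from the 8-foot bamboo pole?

Consider every possible first cut. r[k] is the best of p[i]+r[k−i] over all sellable i≤k.
r[1] = 3
r[2] = 6  (first piece 1, then r[1]=3)
r[3] = 18
r[4] = 21  (first piece 1, then r[3]=18)
r[5] = 27
r[6] = 36  (first piece 3, then r[3]=18)
r[7] = 39  (first piece 1, then r[6]=36)
r[8] = 45  (first piece 3, then r[5]=27)
One optimal cutting: 5 + 3 → $27 + $18 = $45.

45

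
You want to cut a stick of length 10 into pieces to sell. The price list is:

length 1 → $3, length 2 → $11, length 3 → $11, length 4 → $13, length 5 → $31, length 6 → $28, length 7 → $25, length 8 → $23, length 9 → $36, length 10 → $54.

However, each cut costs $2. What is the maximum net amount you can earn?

Let r[k] be the best obtainable value from length k. For each k, try every first piece i and keep the best of price[i] + r[k−i] minus the 2 cut fee when i<k.
r[1] = 3
r[2] = max(3+3-2, 11+0) = 11
r[3] = max(3+11-2, 11+3-2, 11+0) = 12
r[4] = max(3+12-2, 11+11-2, 11+3-2, 13+0) = 20
r[5] = max(3+20-2, 11+12-2, 11+11-2, 13+3-2, 31+0) = 31
r[6] = max(3+31-2, 11+20-2, 11+12-2, 13+11-2, 31+3-2, 28+0) = 32
r[7] = max(3+32-2, 11+31-2, 11+20-2, …, 28+3-2, 25+0) = 40
r[8] = max(3+40-2, 11+32-2, 11+31-2, …, 25+3-2, 23+0) = 41
r[9] = max(3+41-2, 11+40-2, 11+32-2, …, 23+3-2, 36+0) = 49
r[10] = max(3+49-2, 11+41-2, 11+40-2, …, 36+3-2, 54+0) = 60
One optimal plan: pieces 5 + 5 (1 cut) → $62 − $2 = $60.

60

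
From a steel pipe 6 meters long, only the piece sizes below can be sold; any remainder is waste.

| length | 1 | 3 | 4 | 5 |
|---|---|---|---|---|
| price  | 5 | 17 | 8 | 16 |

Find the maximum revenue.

34

Let f[k] be the best obtainable value from length k. For each k, try every first piece i and keep the best of price[i] + f[k−i].
f[1] = 5
f[2] = 10  (first piece 1, then f[1]=5)
f[3] = max(5+10, 17+0) = 17
f[4] = max(5+17, 17+5, 8+0) = 22
f[5] = max(5+22, 17+10, 8+5, 16+0) = 27
f[6] = max(5+27, 17+17, 8+10, 16+5) = 34
One optimal cutting: 3 + 3 → $34.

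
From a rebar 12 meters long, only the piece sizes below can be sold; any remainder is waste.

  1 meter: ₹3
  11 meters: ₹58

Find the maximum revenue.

61

Let best[k] be the best obtainable value from length k. For each k, try every first piece i and keep the best of price[i] + best[k−i].
best[1] = 3
best[2] = 6  (first piece 1, then best[1]=3)
best[3] = 9  (first piece 1, then best[2]=6)
best[4] = 12  (first piece 1, then best[3]=9)
best[5] = 15  (first piece 1, then best[4]=12)
best[6] = 18  (first piece 1, then best[5]=15)
best[7] = 21  (first piece 1, then best[6]=18)
best[8] = 24  (first piece 1, then best[7]=21)
best[9] = 27  (first piece 1, then best[8]=24)
best[10] = 30  (first piece 1, then best[9]=27)
best[11] = max(3+30, 58+0) = 58
best[12] = max(3+58, 58+3) = 61
One optimal cutting: 11 + 1 → ₹61.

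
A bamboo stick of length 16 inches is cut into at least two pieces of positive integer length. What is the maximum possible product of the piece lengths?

Define f[k] = max over 1≤i<k of i · max(k−i, f[k−i]); the inner max lets the remainder stay uncut if that's better.
f[2] = 1·max(1,0) = 1·1 = 1
f[3] = 1·max(2,1) = 1·2 = 2
f[4] = 2·max(2,1) = 2·2 = 4
f[5] = 2·max(3,2) = 2·3 = 6
f[6] = 3·max(3,2) = 3·3 = 9
f[7] = 2·max(5,6) = 2·6 = 12
f[8] = 2·max(6,9) = 2·9 = 18
f[9] = 3·max(6,9) = 3·9 = 27
f[10] = 2·max(8,18) = 2·18 = 36
f[11] = 2·max(9,27) = 2·27 = 54
f[12] = 3·max(9,27) = 3·27 = 81
f[13] = 2·max(11,54) = 2·54 = 108
f[14] = 2·max(12,81) = 2·81 = 162
f[15] = 3·max(12,81) = 3·81 = 243
f[16] = 2·max(14,162) = 2·162 = 324
One optimal split: 3 + 3 + 3 + 3 + 2 + 2; product 3·3·3·3·2·2 = 324.

324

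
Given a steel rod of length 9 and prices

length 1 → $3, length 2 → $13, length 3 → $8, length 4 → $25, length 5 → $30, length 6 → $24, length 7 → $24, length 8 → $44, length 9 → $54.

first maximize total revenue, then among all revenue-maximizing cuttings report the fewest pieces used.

3

Consider every possible first cut. r[k] is the best of p[i]+r[k−i] over all sellable i≤k.
r[1] = 3
r[2] = max(3+3, 13+0) = 13
r[3] = max(3+13, 13+3, 8+0) = 16
r[4] = max(3+16, 13+13, 8+3, 25+0) = 26
r[5] = max(3+26, 13+16, 8+13, 25+3, 30+0) = 30
r[6] = max(3+30, 13+26, 8+16, 25+13, 30+3, 24+0) = 39
r[7] = max(3+39, 13+30, 8+26, …, 24+3, 24+0) = 43
r[8] = max(3+43, 13+39, 8+30, …, 24+3, 44+0) = 52
r[9] = max(3+52, 13+43, 8+39, …, 44+3, 54+0) = 56
Maximum revenue is $56.
Now minimize piece count subject to staying optimal: for each k, pieces[k] = 1 + min over i with p[i]+r[k−i]=r[k] of pieces[k−i].
pieces[6] = 3
pieces[7] = 2
pieces[8] = 4
pieces[9] = 3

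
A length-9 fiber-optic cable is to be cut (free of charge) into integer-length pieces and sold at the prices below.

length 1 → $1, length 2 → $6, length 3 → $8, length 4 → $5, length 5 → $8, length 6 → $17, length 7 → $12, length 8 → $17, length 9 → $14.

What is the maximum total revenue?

Build r[k] bottom-up: r[k] = max over allowed piece i of (p[i] + r[k−i]).
r[1] = 1
r[2] = max(1+1, 6+0) = 6
r[3] = max(1+6, 6+1, 8+0) = 8
r[4] = max(1+8, 6+6, 8+1, 5+0) = 12
r[5] = max(1+12, 6+8, 8+6, 5+1, 8+0) = 14
r[6] = max(1+14, 6+12, 8+8, 5+6, 8+1, 17+0) = 18
r[7] = max(1+18, 6+14, 8+12, …, 17+1, 12+0) = 20
r[8] = max(1+20, 6+18, 8+14, …, 12+1, 17+0) = 24
r[9] = max(1+24, 6+20, 8+18, …, 17+1, 14+0) = 26
One optimal cutting: 3 + 2 + 2 + 2 → $8 + $6 + $6 + $6 = $26.

26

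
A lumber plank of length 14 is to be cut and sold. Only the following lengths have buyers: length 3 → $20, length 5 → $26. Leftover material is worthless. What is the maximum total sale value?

86

Consider every possible first cut. f[k] is the best of p[i]+f[k−i] over all sellable i≤k.
f[1] = 0
f[2] = 0
f[3] = 20
f[4] = 20
f[5] = max(20+0, 26+0) = 26
f[6] = max(20+20, 26+0) = 40
f[7] = max(20+20, 26+0) = 40
f[8] = max(20+26, 26+20) = 46
f[9] = max(20+40, 26+20) = 60
f[10] = max(20+40, 26+26) = 60
f[11] = max(20+46, 26+40) = 66
f[12] = max(20+60, 26+40) = 80
f[13] = max(20+60, 26+46) = 80
f[14] = max(20+66, 26+60) = 86
One optimal cutting: 5 + 3 + 3 + 3 → $86.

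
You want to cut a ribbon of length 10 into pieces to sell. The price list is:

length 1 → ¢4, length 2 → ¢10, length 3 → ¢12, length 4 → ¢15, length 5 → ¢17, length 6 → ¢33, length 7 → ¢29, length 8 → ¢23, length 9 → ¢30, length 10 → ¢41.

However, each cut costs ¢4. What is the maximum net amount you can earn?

Consider every possible first cut. v[k] is the best of p[i]+v[k−i] over all sellable i≤k, charging 4 whenever i<k.
v[1] = 4
v[2] = max(4+4-4, 10+0) = 10
v[3] = max(4+10-4, 10+4-4, 12+0) = 12
v[4] = max(4+12-4, 10+10-4, 12+4-4, 15+0) = 16
v[5] = max(4+16-4, 10+12-4, 12+10-4, 15+4-4, 17+0) = 18
v[6] = max(4+18-4, 10+16-4, 12+12-4, 15+10-4, 17+4-4, 33+0) = 33
v[7] = max(4+33-4, 10+18-4, 12+16-4, …, 33+4-4, 29+0) = 33
v[8] = max(4+33-4, 10+33-4, 12+18-4, …, 29+4-4, 23+0) = 39
v[9] = max(4+39-4, 10+33-4, 12+33-4, …, 23+4-4, 30+0) = 41
v[10] = max(4+41-4, 10+39-4, 12+33-4, …, 30+4-4, 41+0) = 45
One optimal plan: pieces 6 + 2 + 2 (2 cuts) → ¢53 − ¢8 = ¢45.

45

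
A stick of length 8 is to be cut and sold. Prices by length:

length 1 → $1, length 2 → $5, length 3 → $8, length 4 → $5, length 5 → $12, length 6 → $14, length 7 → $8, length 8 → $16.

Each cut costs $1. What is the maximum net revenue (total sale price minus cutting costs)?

19

Build v[k] bottom-up: v[k] = max over allowed piece i of (p[i] + v[k−i]) − 1 per cut.
v[1] = 1
v[2] = 5
v[3] = 8
v[4] = 9  (first piece 2, then v[2]=5)
v[5] = 12  (first piece 2, then v[3]=8)
v[6] = 15  (first piece 3, then v[3]=8)
v[7] = 16  (first piece 2, then v[5]=12)
v[8] = 19  (first piece 2, then v[6]=15)
One optimal plan: pieces 3 + 3 + 2 (2 cuts) → $21 − $2 = $19.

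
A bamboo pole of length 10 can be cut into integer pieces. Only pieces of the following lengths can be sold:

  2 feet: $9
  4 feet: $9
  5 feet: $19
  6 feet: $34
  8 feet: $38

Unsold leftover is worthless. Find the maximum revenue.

52

Consider every possible first cut. f[k] is the best of p[i]+f[k−i] over all sellable i≤k.
f[1] = 0
f[2] = 9
f[3] = 9
f[4] = 18  (first piece 2, then f[2]=9)
f[5] = 19
f[6] = 34
f[7] = 34
f[8] = 43  (first piece 2, then f[6]=34)
f[9] = 43
f[10] = 52  (first piece 2, then f[8]=43)
One optimal cutting: 6 + 2 + 2 → $52.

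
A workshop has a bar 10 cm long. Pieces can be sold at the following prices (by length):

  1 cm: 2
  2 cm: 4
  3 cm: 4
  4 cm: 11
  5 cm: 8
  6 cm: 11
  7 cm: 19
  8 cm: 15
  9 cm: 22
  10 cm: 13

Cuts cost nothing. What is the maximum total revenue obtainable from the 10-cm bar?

26

Consider every possible first cut. best[k] is the best of p[i]+best[k−i] over all sellable i≤k.
best[1] = 2
best[2] = 4  (first piece 1, then best[1]=2)
best[3] = 6  (first piece 1, then best[2]=4)
best[4] = 11
best[5] = 13  (first piece 1, then best[4]=11)
best[6] = 15  (first piece 1, then best[5]=13)
best[7] = 19
best[8] = 22  (first piece 4, then best[4]=11)
best[9] = 24  (first piece 1, then best[8]=22)
best[10] = 26  (first piece 1, then best[9]=24)
One optimal cutting: 4 + 4 + 1 + 1 → 11 + 11 + 2 + 2 = 26.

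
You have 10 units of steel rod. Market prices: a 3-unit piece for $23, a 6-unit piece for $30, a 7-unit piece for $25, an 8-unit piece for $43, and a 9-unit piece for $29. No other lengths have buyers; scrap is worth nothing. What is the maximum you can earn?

69

Build r[k] bottom-up: r[k] = max over allowed piece i of (p[i] + r[k−i]).
r[1] = 0
r[2] = 0
r[3] = 23
r[4] = 23
r[5] = 23
r[6] = max(23+23, 30+0) = 46
r[7] = max(23+23, 30+0, 25+0) = 46
r[8] = max(23+23, 30+0, 25+0, 43+0) = 46
r[9] = max(23+46, 30+23, 25+0, 43+0, 29+0) = 69
r[10] = max(23+46, 30+23, 25+23, 43+0, 29+0) = 69
One optimal cutting: pieces 3 + 3 + 3 with 1 unit of scrap → $69.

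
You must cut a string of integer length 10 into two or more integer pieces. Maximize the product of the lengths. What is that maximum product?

36

Fill g[k] for k=2..10: at each k try every first piece i and multiply by the better of (k−i) uncut or g[k−i].
Small cases: g[2]=1, g[3]=2, g[4]=4, g[5]=6.
g[6] = 3·max(3,2) = 3·3 = 9
g[7] = 2·max(5,6) = 2·6 = 12
g[8] = 2·max(6,9) = 2·9 = 18
g[9] = 3·max(6,9) = 3·9 = 27
g[10] = 2·max(8,18) = 2·18 = 36
One optimal split: 3 + 3 + 2 + 2; product 3·3·2·2 = 36.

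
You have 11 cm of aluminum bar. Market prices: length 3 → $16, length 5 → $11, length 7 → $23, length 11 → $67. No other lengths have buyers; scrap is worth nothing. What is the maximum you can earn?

67

Let r[k] be the best obtainable value from length k. For each k, try every first piece i and keep the best of price[i] + r[k−i].
r[1] = 0
r[2] = 0
r[3] = 16
r[4] = 16
r[5] = max(16+0, 11+0) = 16
r[6] = max(16+16, 11+0) = 32
r[7] = max(16+16, 11+0, 23+0) = 32
r[8] = max(16+16, 11+16, 23+0) = 32
r[9] = max(16+32, 11+16, 23+0) = 48
r[10] = max(16+32, 11+16, 23+16) = 48
r[11] = max(16+32, 11+32, 23+16, 67+0) = 67
One optimal cutting: 11 → $67.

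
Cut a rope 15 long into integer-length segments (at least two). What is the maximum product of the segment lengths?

243

Let f[k] be the best product for length k (with at least one cut). For each first piece i, the rest contributes max(k−i, f[k−i]).
f[2] = 1*max(1,0) = 1*1 = 1
f[3] = 1*max(2,1) = 1*2 = 2
f[4] = 2*max(2,1) = 2*2 = 4
f[5] = 2*max(3,2) = 2*3 = 6
f[6] = 3*max(3,2) = 3*3 = 9
f[7] = 2*max(5,6) = 2*6 = 12
f[8] = 2*max(6,9) = 2*9 = 18
f[9] = 3*max(6,9) = 3*9 = 27
f[10] = 2*max(8,18) = 2*18 = 36
f[11] = 2*max(9,27) = 2*27 = 54
f[12] = 3*max(9,27) = 3*27 = 81
f[13] = 2*max(11,54) = 2*54 = 108
f[14] = 2*max(12,81) = 2*81 = 162
f[15] = 3*max(12,81) = 3*81 = 243
One optimal split: 3 + 3 + 3 + 3 + 3; product 3*3*3*3*3 = 243.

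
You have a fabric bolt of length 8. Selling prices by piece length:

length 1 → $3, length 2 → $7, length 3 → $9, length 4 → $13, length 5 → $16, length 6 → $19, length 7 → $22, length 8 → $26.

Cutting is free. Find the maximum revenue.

Build v[k] bottom-up: v[k] = max over allowed piece i of (p[i] + v[k−i]).
v[1] = 3
v[2] = 7
v[3] = 10  (first piece 1, then v[2]=7)
v[4] = 14  (first piece 2, then v[2]=7)
v[5] = 17  (first piece 1, then v[4]=14)
v[6] = 21  (first piece 2, then v[4]=14)
v[7] = 24  (first piece 1, then v[6]=21)
v[8] = 28  (first piece 2, then v[6]=21)
One optimal cutting: 2 + 2 + 2 + 2 → $7 + $7 + $7 + $7 = $28.

28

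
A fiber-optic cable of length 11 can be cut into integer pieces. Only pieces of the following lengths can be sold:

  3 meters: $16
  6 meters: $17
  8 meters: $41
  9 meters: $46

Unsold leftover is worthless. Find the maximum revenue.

57

Build best[k] bottom-up: best[k] = max over allowed piece i of (p[i] + best[k−i]).
best[1] = 0
best[2] = 0
best[3] = 16
best[4] = 16
best[5] = 16
best[6] = 32  (first piece 3, then best[3]=16)
best[7] = 32
best[8] = 41
best[9] = 48  (first piece 3, then best[6]=32)
best[10] = 48
best[11] = 57  (first piece 3, then best[8]=41)
One optimal cutting: 8 + 3 → $57.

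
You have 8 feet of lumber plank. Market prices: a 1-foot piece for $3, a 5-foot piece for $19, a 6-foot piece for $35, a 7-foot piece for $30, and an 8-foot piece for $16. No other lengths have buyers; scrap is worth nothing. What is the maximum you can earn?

Consider every possible first cut. f[k] is the best of p[i]+f[k−i] over all sellable i≤k.
f[1] = 3
f[2] = 6  (first piece 1, then f[1]=3)
f[3] = 9  (first piece 1, then f[2]=6)
f[4] = 12  (first piece 1, then f[3]=9)
f[5] = max(3+12, 19+0) = 19
f[6] = max(3+19, 19+3, 35+0) = 35
f[7] = max(3+35, 19+6, 35+3, 30+0) = 38
f[8] = max(3+38, 19+9, 35+6, 30+3, 16+0) = 41
One optimal cutting: 6 + 1 + 1 → $41.

41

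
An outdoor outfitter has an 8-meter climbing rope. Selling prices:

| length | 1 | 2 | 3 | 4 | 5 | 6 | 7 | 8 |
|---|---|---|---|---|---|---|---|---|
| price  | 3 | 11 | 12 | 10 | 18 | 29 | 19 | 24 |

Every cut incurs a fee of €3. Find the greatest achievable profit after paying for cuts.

Build net[k] bottom-up: net[k] = max over allowed piece i of (p[i] + net[k−i]) − 3 per cut.
net[1] = 3
net[2] = max(3+3-3, 11+0) = 11
net[3] = max(3+11-3, 11+3-3, 12+0) = 12
net[4] = max(3+12-3, 11+11-3, 12+3-3, 10+0) = 19
net[5] = max(3+19-3, 11+12-3, 12+11-3, 10+3-3, 18+0) = 20
net[6] = max(3+20-3, 11+19-3, 12+12-3, 10+11-3, 18+3-3, 29+0) = 29
net[7] = max(3+29-3, 11+20-3, 12+19-3, …, 29+3-3, 19+0) = 29
net[8] = max(3+29-3, 11+29-3, 12+20-3, …, 19+3-3, 24+0) = 37
One optimal plan: pieces 6 + 2 (1 cut) → €40 − €3 = €37.

37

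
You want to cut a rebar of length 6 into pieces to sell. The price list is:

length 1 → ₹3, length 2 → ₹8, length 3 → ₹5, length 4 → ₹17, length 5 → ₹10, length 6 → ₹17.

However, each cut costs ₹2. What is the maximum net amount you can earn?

23

Consider every possible first cut. v[k] is the best of p[i]+v[k−i] over all sellable i≤k, charging 2 whenever i<k.
v[1] = 3
v[2] = max(3+3-2, 8+0) = 8
v[3] = max(3+8-2, 8+3-2, 5+0) = 9
v[4] = max(3+9-2, 8+8-2, 5+3-2, 17+0) = 17
v[5] = max(3+17-2, 8+9-2, 5+8-2, 17+3-2, 10+0) = 18
v[6] = max(3+18-2, 8+17-2, 5+9-2, 17+8-2, 10+3-2, 17+0) = 23
One optimal plan: pieces 4 + 2 (1 cut) → ₹25 − ₹2 = ₹23.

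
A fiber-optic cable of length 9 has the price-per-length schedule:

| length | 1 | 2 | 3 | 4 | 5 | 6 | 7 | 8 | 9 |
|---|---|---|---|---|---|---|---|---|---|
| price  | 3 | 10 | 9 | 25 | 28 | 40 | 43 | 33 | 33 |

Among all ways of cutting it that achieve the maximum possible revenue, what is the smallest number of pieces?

Consider every possible first cut. r[k] is the best of p[i]+r[k−i] over all sellable i≤k.
r[1] = 3
r[2] = 10
r[3] = 13  (first piece 1, then r[2]=10)
r[4] = 25
r[5] = 28  (first piece 1, then r[4]=25)
r[6] = 40
r[7] = 43  (first piece 1, then r[6]=40)
r[8] = 50  (first piece 2, then r[6]=40)
r[9] = 53  (first piece 1, then r[8]=50)
Maximum revenue is $53.
Now minimize piece count subject to staying optimal: for each k, pieces[k] = 1 + min over i with p[i]+r[k−i]=r[k] of pieces[k−i].
pieces[6] = 1
pieces[7] = 1
pieces[8] = 2
pieces[9] = 2

2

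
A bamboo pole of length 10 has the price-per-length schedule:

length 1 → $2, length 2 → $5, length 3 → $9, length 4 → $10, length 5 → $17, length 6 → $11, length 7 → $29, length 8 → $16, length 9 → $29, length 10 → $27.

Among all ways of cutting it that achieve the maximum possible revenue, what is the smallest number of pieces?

2

Let r[k] be the best obtainable value from length k. For each k, try every first piece i and keep the best of price[i] + r[k−i].
r[1] = 2
r[2] = max(2+2, 5+0) = 5
r[3] = max(2+5, 5+2, 9+0) = 9
r[4] = max(2+9, 5+5, 9+2, 10+0) = 11
r[5] = max(2+11, 5+9, 9+5, 10+2, 17+0) = 17
r[6] = max(2+17, 5+11, 9+9, 10+5, 17+2, 11+0) = 19
r[7] = max(2+19, 5+17, 9+11, …, 11+2, 29+0) = 29
r[8] = max(2+29, 5+19, 9+17, …, 29+2, 16+0) = 31
r[9] = max(2+31, 5+29, 9+19, …, 16+2, 29+0) = 34
r[10] = max(2+34, 5+31, 9+29, …, 29+2, 27+0) = 38
Maximum revenue is $38.
Now minimize piece count subject to staying optimal: for each k, pieces[k] = 1 + min over i with p[i]+r[k−i]=r[k] of pieces[k−i].
pieces[7] = 1
pieces[8] = 2
pieces[9] = 2
pieces[10] = 2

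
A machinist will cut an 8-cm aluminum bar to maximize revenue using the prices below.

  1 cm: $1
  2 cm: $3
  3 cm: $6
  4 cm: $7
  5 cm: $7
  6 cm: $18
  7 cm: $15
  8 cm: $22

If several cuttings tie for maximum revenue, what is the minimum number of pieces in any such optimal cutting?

Build r[k] bottom-up: r[k] = max over allowed piece i of (p[i] + r[k−i]).
r[1] = 1
r[2] = max(1+1, 3+0) = 3
r[3] = max(1+3, 3+1, 6+0) = 6
r[4] = max(1+6, 3+3, 6+1, 7+0) = 7
r[5] = max(1+7, 3+6, 6+3, 7+1, 7+0) = 9
r[6] = max(1+9, 3+7, 6+6, 7+3, 7+1, 18+0) = 18
r[7] = max(1+18, 3+9, 6+7, …, 18+1, 15+0) = 19
r[8] = max(1+19, 3+18, 6+9, …, 15+1, 22+0) = 22
Maximum revenue is $22.
Now minimize piece count subject to staying optimal: for each k, pieces[k] = 1 + min over i with p[i]+r[k−i]=r[k] of pieces[k−i].
pieces[5] = 2
pieces[6] = 1
pieces[7] = 2
pieces[8] = 1

1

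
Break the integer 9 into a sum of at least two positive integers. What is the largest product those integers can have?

Let P[k] be the best product for length k (with at least one cut). For each first piece i, the rest contributes max(k−i, P[k−i]).
P[2] = 1×max(1,0) = 1×1 = 1
P[3] = 1×max(2,1) = 1×2 = 2
P[4] = 2×max(2,1) = 2×2 = 4
P[5] = 2×max(3,2) = 2×3 = 6
P[6] = 3×max(3,2) = 3×3 = 9
P[7] = 2×max(5,6) = 2×6 = 12
P[8] = 2×max(6,9) = 2×9 = 18
P[9] = 3×max(6,9) = 3×9 = 27
One optimal split: 3 + 3 + 3; product 3×3×3 = 27.

27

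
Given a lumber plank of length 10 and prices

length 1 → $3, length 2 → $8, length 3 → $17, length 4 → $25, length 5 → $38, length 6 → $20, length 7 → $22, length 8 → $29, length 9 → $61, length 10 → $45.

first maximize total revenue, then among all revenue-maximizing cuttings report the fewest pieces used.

Let r[k] be the best obtainable value from length k. For each k, try every first piece i and keep the best of price[i] + r[k−i].
r[1] = 3
r[2] = 8
r[3] = 17
r[4] = 25
r[5] = 38
r[6] = 41  (first piece 1, then r[5]=38)
r[7] = 46  (first piece 2, then r[5]=38)
r[8] = 55  (first piece 3, then r[5]=38)
r[9] = 63  (first piece 4, then r[5]=38)
r[10] = 76  (first piece 5, then r[5]=38)
Maximum revenue is $76.
Now minimize piece count subject to staying optimal: for each k, pieces[k] = 1 + min over i with p[i]+r[k−i]=r[k] of pieces[k−i].
pieces[7] = 2
pieces[8] = 2
pieces[9] = 2
pieces[10] = 2

2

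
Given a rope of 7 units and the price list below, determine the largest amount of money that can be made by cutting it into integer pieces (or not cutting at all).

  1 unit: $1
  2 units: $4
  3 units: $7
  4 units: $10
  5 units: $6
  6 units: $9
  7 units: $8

17

Let v[k] be the best obtainable value from length k. For each k, try every first piece i and keep the best of price[i] + v[k−i].
v[1] = 1
v[2] = 4
v[3] = 7
v[4] = 10
v[5] = 11  (first piece 1, then v[4]=10)
v[6] = 14  (first piece 2, then v[4]=10)
v[7] = 17  (first piece 3, then v[4]=10)
One optimal cutting: 4 + 3 → $10 + $7 = $17.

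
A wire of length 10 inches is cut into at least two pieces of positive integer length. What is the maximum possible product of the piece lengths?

36

Fill m[k] for k=2..10: at each k try every first piece i and multiply by the better of (k−i) uncut or m[k−i].
m[2] = 1×max(1,0) = 1×1 = 1
m[3] = max(1×2, 2×1) = 2
m[4] = max(1×3, 2×2, 3×1) = 4
m[5] = max(1×4, 2×3, 3×2, 4×1) = 6
m[6] = max(1×6, 2×4, 3×3, 4×2, 5×1) = 9
m[7] = max(1×9, 2×6, 3×4, 4×3, 5×2, 6×1) = 12
m[8] = max(1×12, 2×9, 3×6, …, 6×2, 7×1) = 18
m[9] = max(1×18, 2×12, 3×9, …, 7×2, 8×1) = 27
m[10] = max(1×27, 2×18, 3×12, …, 8×2, 9×1) = 36
One optimal split: 3 + 3 + 2 + 2; product 3×3×2×2 = 36.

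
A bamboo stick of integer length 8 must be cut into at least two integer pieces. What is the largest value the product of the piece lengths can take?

18

Let P[k] be the best product for length k (with at least one cut). For each first piece i, the rest contributes max(k−i, P[k−i]).
P[2] = 1·max(1,0) = 1·1 = 1
P[3] = 1·max(2,1) = 1·2 = 2
P[4] = 2·max(2,1) = 2·2 = 4
P[5] = 2·max(3,2) = 2·3 = 6
P[6] = 3·max(3,2) = 3·3 = 9
P[7] = 2·max(5,6) = 2·6 = 12
P[8] = 2·max(6,9) = 2·9 = 18
One optimal split: 3 + 3 + 2; product 3·3·2 = 18.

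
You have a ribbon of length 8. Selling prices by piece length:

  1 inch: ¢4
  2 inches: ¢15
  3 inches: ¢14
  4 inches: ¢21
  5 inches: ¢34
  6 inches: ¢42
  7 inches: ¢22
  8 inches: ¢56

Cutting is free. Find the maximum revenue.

Consider every possible first cut. best[k] is the best of p[i]+best[k−i] over all sellable i≤k.
best[1] = 4
best[2] = 15
best[3] = 19  (first piece 1, then best[2]=15)
best[4] = 30  (first piece 2, then best[2]=15)
best[5] = 34  (first piece 1, then best[4]=30)
best[6] = 45  (first piece 2, then best[4]=30)
best[7] = 49  (first piece 1, then best[6]=45)
best[8] = 60  (first piece 2, then best[6]=45)
One optimal cutting: 2 + 2 + 2 + 2 → ¢15 + ¢15 + ¢15 + ¢15 = ¢60.

60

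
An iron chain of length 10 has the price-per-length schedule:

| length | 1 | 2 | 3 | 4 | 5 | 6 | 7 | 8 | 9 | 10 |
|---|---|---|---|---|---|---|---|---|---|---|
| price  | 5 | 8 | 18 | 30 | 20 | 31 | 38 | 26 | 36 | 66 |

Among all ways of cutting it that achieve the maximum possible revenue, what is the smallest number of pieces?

Consider every possible first cut. r[k] is the best of p[i]+r[k−i] over all sellable i≤k.
r[1] = 5
r[2] = 10  (first piece 1, then r[1]=5)
r[3] = 18
r[4] = 30
r[5] = 35  (first piece 1, then r[4]=30)
r[6] = 40  (first piece 1, then r[5]=35)
r[7] = 48  (first piece 3, then r[4]=30)
r[8] = 60  (first piece 4, then r[4]=30)
r[9] = 65  (first piece 1, then r[8]=60)
r[10] = 70  (first piece 1, then r[9]=65)
Maximum revenue is $70.
Now minimize piece count subject to staying optimal: for each k, pieces[k] = 1 + min over i with p[i]+r[k−i]=r[k] of pieces[k−i].
pieces[7] = 2
pieces[8] = 2
pieces[9] = 3
pieces[10] = 4

4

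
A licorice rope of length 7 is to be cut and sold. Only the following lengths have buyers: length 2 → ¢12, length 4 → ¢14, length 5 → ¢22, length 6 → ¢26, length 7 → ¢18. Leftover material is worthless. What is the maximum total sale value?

Consider every possible first cut. r[k] is the best of p[i]+r[k−i] over all sellable i≤k.
r[1] = 0
r[2] = 12
r[3] = 12
r[4] = max(12+12, 14+0) = 24
r[5] = max(12+12, 14+0, 22+0) = 24
r[6] = max(12+24, 14+12, 22+0, 26+0) = 36
r[7] = max(12+24, 14+12, 22+12, 26+0, 18+0) = 36
One optimal cutting: pieces 2 + 2 + 2 with 1 cm of scrap → ¢36.

36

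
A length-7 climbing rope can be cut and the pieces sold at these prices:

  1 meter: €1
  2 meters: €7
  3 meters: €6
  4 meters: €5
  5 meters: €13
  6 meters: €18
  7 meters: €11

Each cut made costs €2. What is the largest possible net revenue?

Build r[k] bottom-up: r[k] = max over allowed piece i of (p[i] + r[k−i]) − 2 per cut.
r[1] = 1
r[2] = max(1+1-2, 7+0) = 7
r[3] = max(1+7-2, 7+1-2, 6+0) = 6
r[4] = max(1+6-2, 7+7-2, 6+1-2, 5+0) = 12
r[5] = max(1+12-2, 7+6-2, 6+7-2, 5+1-2, 13+0) = 13
r[6] = max(1+13-2, 7+12-2, 6+6-2, 5+7-2, 13+1-2, 18+0) = 18
r[7] = max(1+18-2, 7+13-2, 6+12-2, …, 18+1-2, 11+0) = 18
One optimal plan: pieces 5 + 2 (1 cut) → €20 − €2 = €18.

18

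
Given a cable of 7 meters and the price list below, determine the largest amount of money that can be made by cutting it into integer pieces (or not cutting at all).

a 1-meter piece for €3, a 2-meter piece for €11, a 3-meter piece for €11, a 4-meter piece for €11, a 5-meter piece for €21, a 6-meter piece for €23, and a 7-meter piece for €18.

Consider every possible first cut. best[k] is the best of p[i]+best[k−i] over all sellable i≤k.
best[1] = 3
best[2] = max(3+3, 11+0) = 11
best[3] = max(3+11, 11+3, 11+0) = 14
best[4] = max(3+14, 11+11, 11+3, 11+0) = 22
best[5] = max(3+22, 11+14, 11+11, 11+3, 21+0) = 25
best[6] = max(3+25, 11+22, 11+14, 11+11, 21+3, 23+0) = 33
best[7] = max(3+33, 11+25, 11+22, …, 23+3, 18+0) = 36
One optimal cutting: 2 + 2 + 2 + 1 → €11 + €11 + €11 + €3 = €36.

36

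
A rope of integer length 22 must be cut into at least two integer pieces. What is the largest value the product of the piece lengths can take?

2916

Define f[k] = max over 1≤i<k of i · max(k−i, f[k−i]); the inner max lets the remainder stay uncut if that's better.
f[2] = 1*max(1,0) = 1*1 = 1
f[3] = 1*max(2,1) = 1*2 = 2
f[4] = 2*max(2,1) = 2*2 = 4
f[5] = 2*max(3,2) = 2*3 = 6
f[6] = 3*max(3,2) = 3*3 = 9
f[7] = 2*max(5,6) = 2*6 = 12
f[8] = 2*max(6,9) = 2*9 = 18
f[9] = 3*max(6,9) = 3*9 = 27
f[10] = 2*max(8,18) = 2*18 = 36
f[11] = 2*max(9,27) = 2*27 = 54
f[12] = 3*max(9,27) = 3*27 = 81
f[13] = 2*max(11,54) = 2*54 = 108
f[14] = 2*max(12,81) = 2*81 = 162
f[15] = 3*max(12,81) = 3*81 = 243
f[16] = 2*max(14,162) = 2*162 = 324
f[17] = 2*max(15,243) = 2*243 = 486
f[18] = 3*max(15,243) = 3*243 = 729
f[19] = 2*max(17,486) = 2*486 = 972
f[20] = 2*max(18,729) = 2*729 = 1458
f[21] = 3*max(18,729) = 3*729 = 2187
f[22] = 2*max(20,1458) = 2*1458 = 2916
One optimal split: 3 + 3 + 3 + 3 + 3 + 3 + 2 + 2; product 3*3*3*3*3*3*2*2 = 2916.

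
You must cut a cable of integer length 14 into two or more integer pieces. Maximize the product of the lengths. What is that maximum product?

162

Define P[k] = max over 1≤i<k of i · max(k−i, P[k−i]); the inner max lets the remainder stay uncut if that's better.
Small cases: P[2]=1, P[3]=2, P[4]=4, P[5]=6, P[6]=9.
P[7] = 2*max(5,6) = 2*6 = 12
P[8] = 2*max(6,9) = 2*9 = 18
P[9] = 3*max(6,9) = 3*9 = 27
P[10] = 2*max(8,18) = 2*18 = 36
P[11] = 2*max(9,27) = 2*27 = 54
P[12] = 3*max(9,27) = 3*27 = 81
P[13] = 2*max(11,54) = 2*54 = 108
P[14] = 2*max(12,81) = 2*81 = 162
One optimal split: 3 + 3 + 3 + 3 + 2; product 3*3*3*3*2 = 162.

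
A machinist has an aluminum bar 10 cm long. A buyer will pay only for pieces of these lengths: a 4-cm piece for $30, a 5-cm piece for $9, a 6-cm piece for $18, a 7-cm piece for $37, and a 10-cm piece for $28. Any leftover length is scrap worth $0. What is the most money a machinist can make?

Build f[k] bottom-up: f[k] = max over allowed piece i of (p[i] + f[k−i]).
f[1] = 0
f[2] = 0
f[3] = 0
f[4] = 30
f[5] = max(30+0, 9+0) = 30
f[6] = max(30+0, 9+0, 18+0) = 30
f[7] = max(30+0, 9+0, 18+0, 37+0) = 37
f[8] = max(30+30, 9+0, 18+0, 37+0) = 60
f[9] = max(30+30, 9+30, 18+0, 37+0) = 60
f[10] = max(30+30, 9+30, 18+30, 37+0, 28+0) = 60
One optimal cutting: pieces 4 + 4 with 2 cm of scrap → $60.

60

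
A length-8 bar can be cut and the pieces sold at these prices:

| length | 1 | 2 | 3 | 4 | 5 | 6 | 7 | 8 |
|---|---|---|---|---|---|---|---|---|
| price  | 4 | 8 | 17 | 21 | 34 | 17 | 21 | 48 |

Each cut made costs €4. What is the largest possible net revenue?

48

Let r[k] be the best obtainable value from length k. For each k, try every first piece i and keep the best of price[i] + r[k−i] minus the 4 cut fee when i<k.
r[1] = 4
r[2] = 8
r[3] = 17
r[4] = 21
r[5] = 34
r[6] = 34  (first piece 1, then r[5]=34)
r[7] = 38  (first piece 2, then r[5]=34)
r[8] = 48
Best is to make no cuts and sell whole for €48.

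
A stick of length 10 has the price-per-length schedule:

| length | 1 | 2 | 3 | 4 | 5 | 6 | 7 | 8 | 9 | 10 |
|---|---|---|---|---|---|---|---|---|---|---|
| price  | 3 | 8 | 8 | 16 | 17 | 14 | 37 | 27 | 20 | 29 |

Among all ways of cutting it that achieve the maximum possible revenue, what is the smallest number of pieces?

3

Consider every possible first cut. r[k] is the best of p[i]+r[k−i] over all sellable i≤k.
r[1] = 3
r[2] = 8
r[3] = 11  (first piece 1, then r[2]=8)
r[4] = 16  (first piece 2, then r[2]=8)
r[5] = 19  (first piece 1, then r[4]=16)
r[6] = 24  (first piece 2, then r[4]=16)
r[7] = 37
r[8] = 40  (first piece 1, then r[7]=37)
r[9] = 45  (first piece 2, then r[7]=37)
r[10] = 48  (first piece 1, then r[9]=45)
Maximum revenue is $48.
Now minimize piece count subject to staying optimal: for each k, pieces[k] = 1 + min over i with p[i]+r[k−i]=r[k] of pieces[k−i].
pieces[7] = 1
pieces[8] = 2
pieces[9] = 2
pieces[10] = 3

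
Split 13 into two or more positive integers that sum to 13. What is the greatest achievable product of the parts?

108

Fill f[k] for k=2..13: at each k try every first piece i and multiply by the better of (k−i) uncut or f[k−i].
f[2] = 1×max(1,0) = 1×1 = 1
f[3] = 1×max(2,1) = 1×2 = 2
f[4] = 2×max(2,1) = 2×2 = 4
f[5] = 2×max(3,2) = 2×3 = 6
f[6] = 3×max(3,2) = 3×3 = 9
f[7] = 2×max(5,6) = 2×6 = 12
f[8] = 2×max(6,9) = 2×9 = 18
f[9] = 3×max(6,9) = 3×9 = 27
f[10] = 2×max(8,18) = 2×18 = 36
f[11] = 2×max(9,27) = 2×27 = 54
f[12] = 3×max(9,27) = 3×27 = 81
f[13] = 2×max(11,54) = 2×54 = 108
One optimal split: 3 + 3 + 3 + 2 + 2; product 3×3×3×2×2 = 108.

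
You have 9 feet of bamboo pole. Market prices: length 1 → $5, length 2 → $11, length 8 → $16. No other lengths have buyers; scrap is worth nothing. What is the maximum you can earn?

49

Consider every possible first cut. r[k] is the best of p[i]+r[k−i] over all sellable i≤k.
r[1] = 5
r[2] = 11
r[3] = 16  (first piece 1, then r[2]=11)
r[4] = 22  (first piece 2, then r[2]=11)
r[5] = 27  (first piece 1, then r[4]=22)
r[6] = 33  (first piece 2, then r[4]=22)
r[7] = 38  (first piece 1, then r[6]=33)
r[8] = 44  (first piece 2, then r[6]=33)
r[9] = 49  (first piece 1, then r[8]=44)
One optimal cutting: 2 + 2 + 2 + 2 + 1 → $49.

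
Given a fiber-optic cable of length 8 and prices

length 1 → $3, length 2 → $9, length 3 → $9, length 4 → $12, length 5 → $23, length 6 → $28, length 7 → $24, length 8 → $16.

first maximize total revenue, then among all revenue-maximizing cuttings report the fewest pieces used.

2

Let r[k] be the best obtainable value from length k. For each k, try every first piece i and keep the best of price[i] + r[k−i].
r[1] = 3
r[2] = 9
r[3] = 12  (first piece 1, then r[2]=9)
r[4] = 18  (first piece 2, then r[2]=9)
r[5] = 23
r[6] = 28
r[7] = 32  (first piece 2, then r[5]=23)
r[8] = 37  (first piece 2, then r[6]=28)
Maximum revenue is $37.
Now minimize piece count subject to staying optimal: for each k, pieces[k] = 1 + min over i with p[i]+r[k−i]=r[k] of pieces[k−i].
pieces[5] = 1
pieces[6] = 1
pieces[7] = 2
pieces[8] = 2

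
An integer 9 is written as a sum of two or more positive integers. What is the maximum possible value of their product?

Let g[k] be the best product for length k (with at least one cut). For each first piece i, the rest contributes max(k−i, g[k−i]).
g[2] = 1·max(1,0) = 1·1 = 1
g[3] = 1·max(2,1) = 1·2 = 2
g[4] = 2·max(2,1) = 2·2 = 4
g[5] = 2·max(3,2) = 2·3 = 6
g[6] = 3·max(3,2) = 3·3 = 9
g[7] = 2·max(5,6) = 2·6 = 12
g[8] = 2·max(6,9) = 2·9 = 18
g[9] = 3·max(6,9) = 3·9 = 27
One optimal split: 3 + 3 + 3; product 3·3·3 = 27.

27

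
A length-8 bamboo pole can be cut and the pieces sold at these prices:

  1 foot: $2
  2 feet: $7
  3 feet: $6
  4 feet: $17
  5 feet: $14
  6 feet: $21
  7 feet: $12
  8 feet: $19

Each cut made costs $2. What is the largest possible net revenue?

32

Build net[k] bottom-up: net[k] = max over allowed piece i of (p[i] + net[k−i]) − 2 per cut.
net[1] = 2
net[2] = max(2+2-2, 7+0) = 7
net[3] = max(2+7-2, 7+2-2, 6+0) = 7
net[4] = max(2+7-2, 7+7-2, 6+2-2, 17+0) = 17
net[5] = max(2+17-2, 7+7-2, 6+7-2, 17+2-2, 14+0) = 17
net[6] = max(2+17-2, 7+17-2, 6+7-2, 17+7-2, 14+2-2, 21+0) = 22
net[7] = max(2+22-2, 7+17-2, 6+17-2, …, 21+2-2, 12+0) = 22
net[8] = max(2+22-2, 7+22-2, 6+17-2, …, 12+2-2, 19+0) = 32
One optimal plan: pieces 4 + 4 (1 cut) → $34 − $2 = $32.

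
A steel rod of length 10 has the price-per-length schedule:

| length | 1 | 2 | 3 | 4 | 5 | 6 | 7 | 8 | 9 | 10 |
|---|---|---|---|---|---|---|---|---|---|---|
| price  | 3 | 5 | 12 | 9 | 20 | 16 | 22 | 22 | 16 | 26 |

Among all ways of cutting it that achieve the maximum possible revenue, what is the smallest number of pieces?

Let r[k] be the best obtainable value from length k. For each k, try every first piece i and keep the best of price[i] + r[k−i].
r[1] = 3
r[2] = 6  (first piece 1, then r[1]=3)
r[3] = 12
r[4] = 15  (first piece 1, then r[3]=12)
r[5] = 20
r[6] = 24  (first piece 3, then r[3]=12)
r[7] = 27  (first piece 1, then r[6]=24)
r[8] = 32  (first piece 3, then r[5]=20)
r[9] = 36  (first piece 3, then r[6]=24)
r[10] = 40  (first piece 5, then r[5]=20)
Maximum revenue is $40.
Now minimize piece count subject to staying optimal: for each k, pieces[k] = 1 + min over i with p[i]+r[k−i]=r[k] of pieces[k−i].
pieces[7] = 3
pieces[8] = 2
pieces[9] = 3
pieces[10] = 2

2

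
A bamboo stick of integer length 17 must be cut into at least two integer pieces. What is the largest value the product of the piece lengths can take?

486

Fill prod[k] for k=2..17: at each k try every first piece i and multiply by the better of (k−i) uncut or prod[k−i].
prod[2] = 1·max(1,0) = 1·1 = 1
prod[3] = max(1·2, 2·1) = 2
prod[4] = max(1·3, 2·2, 3·1) = 4
prod[5] = max(1·4, 2·3, 3·2, 4·1) = 6
prod[6] = max(1·6, 2·4, 3·3, 4·2, 5·1) = 9
prod[7] = max(1·9, 2·6, 3·4, 4·3, 5·2, 6·1) = 12
prod[8] = max(1·12, 2·9, 3·6, …, 6·2, 7·1) = 18
prod[9] = max(1·18, 2·12, 3·9, …, 7·2, 8·1) = 27
prod[10] = max(1·27, 2·18, 3·12, …, 8·2, 9·1) = 36
prod[11] = max(1·36, 2·27, 3·18, …, 9·2, 10·1) = 54
prod[12] = max(1·54, 2·36, 3·27, …, 10·2, 11·1) = 81
prod[13] = max(1·81, 2·54, 3·36, …, 11·2, 12·1) = 108
prod[14] = max(1·108, 2·81, 3·54, …, 12·2, 13·1) = 162
prod[15] = max(1·162, 2·108, 3·81, …, 13·2, 14·1) = 243
prod[16] = max(1·243, 2·162, 3·108, …, 14·2, 15·1) = 324
prod[17] = max(1·324, 2·243, 3·162, …, 15·2, 16·1) = 486
One optimal split: 3 + 3 + 3 + 3 + 3 + 2; product 3·3·3·3·3·2 = 486.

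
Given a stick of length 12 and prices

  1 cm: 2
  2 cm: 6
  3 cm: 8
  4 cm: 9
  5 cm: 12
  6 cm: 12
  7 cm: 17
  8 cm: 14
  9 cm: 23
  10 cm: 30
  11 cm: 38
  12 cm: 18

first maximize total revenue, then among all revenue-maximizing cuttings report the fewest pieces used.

Consider every possible first cut. r[k] is the best of p[i]+r[k−i] over all sellable i≤k.
r[1] = 2
r[2] = 6
r[3] = 8  (first piece 1, then r[2]=6)
r[4] = 12  (first piece 2, then r[2]=6)
r[5] = 14  (first piece 1, then r[4]=12)
r[6] = 18  (first piece 2, then r[4]=12)
r[7] = 20  (first piece 1, then r[6]=18)
r[8] = 24  (first piece 2, then r[6]=18)
r[9] = 26  (first piece 1, then r[8]=24)
r[10] = 30  (first piece 2, then r[8]=24)
r[11] = 38
r[12] = 40  (first piece 1, then r[11]=38)
Maximum revenue is 40.
Now minimize piece count subject to staying optimal: for each k, pieces[k] = 1 + min over i with p[i]+r[k−i]=r[k] of pieces[k−i].
pieces[9] = 4
pieces[10] = 1
pieces[11] = 1
pieces[12] = 2

2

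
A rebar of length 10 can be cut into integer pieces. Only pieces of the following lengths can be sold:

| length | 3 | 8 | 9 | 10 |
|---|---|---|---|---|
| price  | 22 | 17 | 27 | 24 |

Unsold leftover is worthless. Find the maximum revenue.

Let f[k] be the best obtainable value from length k. For each k, try every first piece i and keep the best of price[i] + f[k−i].
f[1] = 0
f[2] = 0
f[3] = 22
f[4] = 22
f[5] = 22
f[6] = 44  (first piece 3, then f[3]=22)
f[7] = 44
f[8] = 44
f[9] = 66  (first piece 3, then f[6]=44)
f[10] = 66
One optimal cutting: pieces 3 + 3 + 3 with 1 meter of scrap → ₹66.

66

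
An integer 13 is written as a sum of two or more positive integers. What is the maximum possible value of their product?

Fill f[k] for k=2..13: at each k try every first piece i and multiply by the better of (k−i) uncut or f[k−i].
f[2] = 1·max(1,0) = 1·1 = 1
f[3] = max(1·2, 2·1) = 2
f[4] = max(1·3, 2·2, 3·1) = 4
f[5] = max(1·4, 2·3, 3·2, 4·1) = 6
f[6] = max(1·6, 2·4, 3·3, 4·2, 5·1) = 9
f[7] = max(1·9, 2·6, 3·4, 4·3, 5·2, 6·1) = 12
f[8] = max(1·12, 2·9, 3·6, …, 6·2, 7·1) = 18
f[9] = max(1·18, 2·12, 3·9, …, 7·2, 8·1) = 27
f[10] = max(1·27, 2·18, 3·12, …, 8·2, 9·1) = 36
f[11] = max(1·36, 2·27, 3·18, …, 9·2, 10·1) = 54
f[12] = max(1·54, 2·36, 3·27, …, 10·2, 11·1) = 81
f[13] = max(1·81, 2·54, 3·36, …, 11·2, 12·1) = 108
One optimal split: 3 + 3 + 3 + 2 + 2; product 3·3·3·2·2 = 108.

108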